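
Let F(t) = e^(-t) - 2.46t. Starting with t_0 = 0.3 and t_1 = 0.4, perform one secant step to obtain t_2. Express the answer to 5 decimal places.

F(0.3) = 0.0028182, F(0.4) = -0.3136800
t_2 = 0.4000000 − (-0.3136800)·(0.4000000 − 0.3000000) / (-0.3136800 − 0.0028182) = 0.4000000 − (-0.0313680)/(-0.3164982) = 0.3008904

0.30089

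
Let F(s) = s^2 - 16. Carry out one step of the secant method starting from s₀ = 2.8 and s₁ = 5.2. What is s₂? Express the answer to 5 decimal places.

3.82000

F(2.8) = -8.1600000, F(5.2) = 11.0400000
s₂ = 5.2000000 − 11.0400000·(5.2000000 − 2.8000000) / (11.0400000 − (-8.1600000)) = 5.2000000 − (26.4960000)/(19.2000000) = 3.8200000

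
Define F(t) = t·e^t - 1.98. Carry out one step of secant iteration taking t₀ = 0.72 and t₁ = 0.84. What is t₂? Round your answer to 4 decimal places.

F(0.72) = -0.500808, F(0.84) = -0.034252
t₂ = 0.840000 − (-0.034252)·(0.840000 − 0.720000) / (-0.034252 − (-0.500808)) = 0.840000 − (-0.004110)/(0.466556) = 0.848810

0.8488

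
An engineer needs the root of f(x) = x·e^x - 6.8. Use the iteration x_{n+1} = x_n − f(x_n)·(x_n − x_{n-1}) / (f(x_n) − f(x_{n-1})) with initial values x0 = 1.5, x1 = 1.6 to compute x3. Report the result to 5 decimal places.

f(1.5) = -0.0774664, f(1.6) = 1.1248519
x2 = 1.6000000 − 1.1248519·(1.6000000 − 1.5000000) / (1.1248519 − (-0.0774664)) = 1.6000000 − (0.1124852)/(1.2023183) = 1.5064431
f(1.5064431) = -0.0049501
x3 = 1.5064431 − (-0.0049501)·(1.5064431 − 1.6000000) / (-0.0049501 − 1.1248519) = 1.5064431 − (0.0004631)/(-1.1298020) = 1.5068530

1.50685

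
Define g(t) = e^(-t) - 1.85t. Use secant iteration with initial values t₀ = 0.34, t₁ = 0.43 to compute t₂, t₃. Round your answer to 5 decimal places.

0.37271, 0.37245

g(0.34) = 0.0827703, g(0.43) = -0.1449909
t₂ = 0.4300000 − (-0.1449909)·(0.4300000 − 0.3400000) / (-0.1449909 − 0.0827703) = 0.4300000 − (-0.0130492)/(-0.2277612) = 0.3727067
g(0.3727067) = -0.0006403
t₃ = 0.3727067 − (-0.0006403)·(0.3727067 − 0.4300000) / (-0.0006403 − (-0.1449909)) = 0.3727067 − (0.0000367)/(0.1443506) = 0.3724526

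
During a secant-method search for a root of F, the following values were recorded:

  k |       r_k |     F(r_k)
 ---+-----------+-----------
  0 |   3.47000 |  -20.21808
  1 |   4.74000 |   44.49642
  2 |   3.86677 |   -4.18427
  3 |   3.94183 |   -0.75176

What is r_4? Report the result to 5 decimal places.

r_4 = 3.94183 − (-0.75176)·(3.94183 − 3.86677) / (-0.75176 − (-4.18427))
   = 3.94183 − (-0.0564271)/(3.4325100) = 3.9582690

3.95827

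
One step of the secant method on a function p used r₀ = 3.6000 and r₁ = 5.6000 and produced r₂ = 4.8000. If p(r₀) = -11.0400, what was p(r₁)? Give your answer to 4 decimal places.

The secant line through (3.6000, -11.0400) and (5.6000, p(r₁)) crosses zero at r₂ = 4.8000.
So (3.6000, -11.0400), (5.6000, p(r₁)), (4.8000, 0) are collinear:
p(r₁) = -11.0400 · (5.6000 − 4.8000) / (3.6000 − 4.8000) = -11.0400 · (0.800000)/(-1.200000) = 7.360000

7.3600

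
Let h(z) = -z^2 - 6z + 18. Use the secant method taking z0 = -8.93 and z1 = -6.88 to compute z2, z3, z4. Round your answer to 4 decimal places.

h(-8.93) = -8.164900, h(-6.88) = 11.945600
z2 = -6.880000 − 11.945600·(-6.880000 − (-8.930000)) / (11.945600 − (-8.164900)) = -6.880000 − (24.488480)/(20.110500) = -8.097696
h(-8.097696) = 1.013493
z3 = -8.097696 − 1.013493·(-8.097696 − (-6.880000)) / (1.013493 − 11.945600) = -8.097696 − (-1.234127)/(-10.932107) = -8.210586
h(-8.210586) = -0.150210
z4 = -8.210586 − (-0.150210)·(-8.210586 − (-8.097696)) / (-0.150210 − 1.013493) = -8.210586 − (0.016957)/(-1.163703) = -8.196015

-8.0977, -8.2106, -8.1960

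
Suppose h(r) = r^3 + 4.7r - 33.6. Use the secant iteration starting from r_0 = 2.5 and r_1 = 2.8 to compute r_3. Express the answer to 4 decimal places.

2.7455

h(2.5) = -6.225000, h(2.8) = 1.512000
r_2 = 2.800000 − 1.512000·(2.800000 − 2.500000) / (1.512000 − (-6.225000)) = 2.800000 − (0.453600)/(7.737000) = 2.741373
h(2.741373) = -0.113794
r_3 = 2.741373 − (-0.113794)·(2.741373 − 2.800000) / (-0.113794 − 1.512000) = 2.741373 − (0.006671)/(-1.625794) = 2.745476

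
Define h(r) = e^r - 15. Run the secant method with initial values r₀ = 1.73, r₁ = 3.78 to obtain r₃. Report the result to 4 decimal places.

h(1.73) = -9.359346, h(3.78) = 28.816042
r₂ = 3.780000 − 28.816042·(3.780000 − 1.730000) / (28.816042 − (-9.359346)) = 3.780000 − (59.072886)/(38.175388) = 2.232592
h(2.232592) = -5.675994
r₃ = 2.232592 − (-5.675994)·(2.232592 − 3.780000) / (-5.675994 − 28.816042) = 2.232592 − (8.783076)/(-34.492035) = 2.487233

2.4872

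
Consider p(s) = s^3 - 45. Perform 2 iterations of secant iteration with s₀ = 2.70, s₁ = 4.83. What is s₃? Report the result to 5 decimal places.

p(2.70) = -25.3170000, p(4.83) = 67.6785870
s₂ = 4.8300000 − 67.6785870·(4.8300000 − 2.7000000) / (67.6785870 − (-25.3170000)) = 4.8300000 − (144.1553903)/(92.9955870) = 3.2798685
p(3.2798685) = -9.7166926
s₃ = 3.2798685 − (-9.7166926)·(3.2798685 − 4.8300000) / (-9.7166926 − 67.6785870) = 3.2798685 − (15.0621514)/(-77.3952796) = 3.4744818

3.47448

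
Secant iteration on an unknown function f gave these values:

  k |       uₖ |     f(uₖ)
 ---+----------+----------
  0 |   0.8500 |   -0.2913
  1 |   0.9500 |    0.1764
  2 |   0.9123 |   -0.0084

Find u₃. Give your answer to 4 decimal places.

u₃ = 0.9123 − (-0.0084)·(0.9123 − 0.9500) / (-0.0084 − 0.1764)
   = 0.9123 − (0.000317)/(-0.184800) = 0.914014

0.9140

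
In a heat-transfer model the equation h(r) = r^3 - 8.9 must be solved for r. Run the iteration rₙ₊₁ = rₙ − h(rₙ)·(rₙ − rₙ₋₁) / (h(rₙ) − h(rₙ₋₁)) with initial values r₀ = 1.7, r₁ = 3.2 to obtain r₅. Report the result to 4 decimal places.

h(1.7) = -3.987000, h(3.2) = 23.868000
r₂ = 3.200000 − 23.868000·(3.200000 − 1.700000) / (23.868000 − (-3.987000)) = 3.200000 − (35.802000)/(27.855000) = 1.914701
h(1.914701) = -1.880552
r₃ = 1.914701 − (-1.880552)·(1.914701 − 3.200000) / (-1.880552 − 23.868000) = 1.914701 − (2.417071)/(-25.748552) = 2.008573
h(2.008573) = -0.796679
r₄ = 2.008573 − (-0.796679)·(2.008573 − 1.914701) / (-0.796679 − (-1.880552)) = 2.008573 − (-0.074786)/(1.083872) = 2.077572
h(2.077572) = 0.067437
r₅ = 2.077572 − 0.067437·(2.077572 − 2.008573) / (0.067437 − (-0.796679)) = 2.077572 − (0.004653)/(0.864116) = 2.072187

2.0722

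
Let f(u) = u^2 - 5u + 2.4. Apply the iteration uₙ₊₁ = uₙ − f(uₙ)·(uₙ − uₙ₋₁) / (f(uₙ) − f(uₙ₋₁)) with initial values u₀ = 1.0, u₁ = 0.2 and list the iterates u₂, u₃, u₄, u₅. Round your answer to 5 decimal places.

0.57895, 0.54115, 0.53782, 0.53786

f(1.0) = -1.6000000, f(0.2) = 1.4400000
u₂ = 0.2000000 − 1.4400000·(0.2000000 − 1.0000000) / (1.4400000 − (-1.6000000)) = 0.2000000 − (-1.1520000)/(3.0400000) = 0.5789474
f(0.5789474) = -0.1595568
u₃ = 0.5789474 − (-0.1595568)·(0.5789474 − 0.2000000) / (-0.1595568 − 1.4400000) = 0.5789474 − (-0.0604636)/(-1.5995568) = 0.5411471
f(0.5411471) = -0.0128954
u₄ = 0.5411471 − (-0.0128954)·(0.5411471 − 0.5789474) / (-0.0128954 − (-0.1595568)) = 0.5411471 − (0.0004875)/(0.1466613) = 0.5378235
f(0.5378235) = 0.0001367
u₅ = 0.5378235 − 0.0001367·(0.5378235 − 0.5411471) / (0.0001367 − (-0.0128954)) = 0.5378235 − (-0.0000005)/(0.0130321) = 0.5378583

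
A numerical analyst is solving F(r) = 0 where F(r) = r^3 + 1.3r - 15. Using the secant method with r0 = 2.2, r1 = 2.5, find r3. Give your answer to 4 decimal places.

F(2.2) = -1.492000, F(2.5) = 3.875000
r2 = 2.500000 − 3.875000·(2.500000 − 2.200000) / (3.875000 − (-1.492000)) = 2.500000 − (1.162500)/(5.367000) = 2.283399
F(2.283399) = -0.126150
r3 = 2.283399 − (-0.126150)·(2.283399 − 2.500000) / (-0.126150 − 3.875000) = 2.283399 − (0.027324)/(-4.001150) = 2.290228

2.2902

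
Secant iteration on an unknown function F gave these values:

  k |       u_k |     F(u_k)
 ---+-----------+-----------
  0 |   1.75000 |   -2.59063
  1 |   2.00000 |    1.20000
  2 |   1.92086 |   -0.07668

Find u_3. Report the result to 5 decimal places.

1.92561

u_3 = 1.92086 − (-0.07668)·(1.92086 − 2.00000) / (-0.07668 − 1.20000)
   = 1.92086 − (0.0060685)/(-1.2766800) = 1.9256133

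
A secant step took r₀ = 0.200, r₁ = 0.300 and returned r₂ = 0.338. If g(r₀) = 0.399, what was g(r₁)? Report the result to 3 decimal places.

0.110

The secant line through (0.200, 0.399) and (0.300, g(r₁)) crosses zero at r₂ = 0.338.
So (0.200, 0.399), (0.300, g(r₁)), (0.338, 0) are collinear:
g(r₁) = 0.399 · (0.300 − 0.338) / (0.200 − 0.338) = 0.399 · (-0.03800)/(-0.13800) = 0.10987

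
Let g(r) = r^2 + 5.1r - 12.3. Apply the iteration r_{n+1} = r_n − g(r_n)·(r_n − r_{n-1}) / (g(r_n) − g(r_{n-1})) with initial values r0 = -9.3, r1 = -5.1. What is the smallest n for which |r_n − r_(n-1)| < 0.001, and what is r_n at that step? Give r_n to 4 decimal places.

g(-9.3) = 26.760000, g(-5.1) = -12.300000
r2 = -5.100000 − (-12.300000)·(4.200000)/(-39.060000) = -6.422581;  |Δ| = 1.322581
g(-6.422581) = -3.805619
r3 = -6.422581 − (-3.805619)·(-1.322581)/(8.494381) = -7.015118;  |Δ| = 0.592537
g(-7.015118) = 1.134779
r4 = -7.015118 − 1.134779·(-0.592537)/(4.940398) = -6.879016;  |Δ| = 0.136102
g(-6.879016) = -0.062122
r5 = -6.879016 − (-0.062122)·(0.136102)/(-1.196901) = -6.886080;  |Δ| = 0.007064
g(-6.886080) = -0.000912
r6 = -6.886080 − (-0.000912)·(-0.007064)/(0.061210) = -6.886185;  |Δ| = 0.000105
|r6 − r5| = 0.000105 < 0.001

n = 6, r_n = -6.8862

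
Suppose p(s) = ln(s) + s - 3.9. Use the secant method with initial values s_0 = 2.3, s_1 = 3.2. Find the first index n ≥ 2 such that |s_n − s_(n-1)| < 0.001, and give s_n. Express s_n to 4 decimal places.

n = 4, s_n = 2.8520

p(2.3) = -0.767091, p(3.2) = 0.463151
s_2 = 3.200000 − 0.463151·(0.900000)/(1.230242) = 2.861176;  |Δ| = 0.338824
p(2.861176) = 0.012408
s_3 = 2.861176 − 0.012408·(-0.338824)/(-0.450742) = 2.851848;  |Δ| = 0.009327
p(2.851848) = -0.000184
s_4 = 2.851848 − (-0.000184)·(-0.009327)/(-0.012593) = 2.851985;  |Δ| = 0.000137
|s_4 − s_3| = 0.000137 < 0.001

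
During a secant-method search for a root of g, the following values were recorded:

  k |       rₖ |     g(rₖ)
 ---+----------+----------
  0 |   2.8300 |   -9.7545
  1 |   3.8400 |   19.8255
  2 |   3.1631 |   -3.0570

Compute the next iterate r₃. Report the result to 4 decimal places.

3.2535

r₃ = 3.1631 − (-3.0570)·(3.1631 − 3.8400) / (-3.0570 − 19.8255)
   = 3.1631 − (2.069283)/(-22.882500) = 3.253531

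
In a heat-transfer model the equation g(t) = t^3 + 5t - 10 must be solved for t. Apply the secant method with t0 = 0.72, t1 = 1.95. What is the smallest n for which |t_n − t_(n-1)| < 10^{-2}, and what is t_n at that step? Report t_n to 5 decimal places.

n = 5, t_n = 1.42330

g(0.72) = -6.0267520, g(1.95) = 7.1648750
t2 = 1.9500000 − 7.1648750·(1.2300000)/(13.1916270) = 1.2819402;  |Δ| = 0.6680598
g(1.2819402) = -1.4835965
t3 = 1.2819402 − (-1.4835965)·(-0.6680598)/(-8.6484715) = 1.3965421;  |Δ| = 0.1146019
g(1.3965421) = -0.2935723
t4 = 1.3965421 − (-0.2935723)·(0.1146019)/(1.1900242) = 1.4248137;  |Δ| = 0.0282716
g(1.4248137) = 0.0165743
t5 = 1.4248137 − 0.0165743·(0.0282716)/(0.3101466) = 1.4233029;  |Δ| = 0.0015108
|t5 − t4| = 0.0015108 < 10^{-2}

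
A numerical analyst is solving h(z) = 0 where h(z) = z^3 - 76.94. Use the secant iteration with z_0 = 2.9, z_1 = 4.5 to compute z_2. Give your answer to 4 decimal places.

4.1599

h(2.9) = -52.551000, h(4.5) = 14.185000
z_2 = 4.500000 − 14.185000·(4.500000 − 2.900000) / (14.185000 − (-52.551000)) = 4.500000 − (22.696000)/(66.736000) = 4.159914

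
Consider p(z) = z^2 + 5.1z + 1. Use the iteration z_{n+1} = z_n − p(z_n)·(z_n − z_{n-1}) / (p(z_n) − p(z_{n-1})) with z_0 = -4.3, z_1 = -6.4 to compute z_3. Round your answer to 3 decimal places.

-4.856

p(-4.3) = -2.44000, p(-6.4) = 9.32000
z_2 = -6.40000 − 9.32000·(-6.40000 − (-4.30000)) / (9.32000 − (-2.44000)) = -6.40000 − (-19.57200)/(11.76000) = -4.73571
p(-4.73571) = -0.72515
z_3 = -4.73571 − (-0.72515)·(-4.73571 − (-6.40000)) / (-0.72515 − 9.32000) = -4.73571 − (-1.20686)/(-10.04515) = -4.85586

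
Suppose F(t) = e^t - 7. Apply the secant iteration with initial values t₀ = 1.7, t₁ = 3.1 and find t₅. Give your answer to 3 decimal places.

1.946

F(1.7) = -1.52605, F(3.1) = 15.19795
t₂ = 3.10000 − 15.19795·(3.10000 − 1.70000) / (15.19795 − (-1.52605)) = 3.10000 − (21.27713)/(16.72400) = 1.82775
F(1.82775) = -0.78013
t₃ = 1.82775 − (-0.78013)·(1.82775 − 3.10000) / (-0.78013 − 15.19795) = 1.82775 − (0.99252)/(-15.97808) = 1.88987
F(1.88987) = -0.38151
t₄ = 1.88987 − (-0.38151)·(1.88987 − 1.82775) / (-0.38151 − (-0.78013)) = 1.88987 − (-0.02370)/(0.39862) = 1.94932
F(1.94932) = 0.02390
t₅ = 1.94932 − 0.02390·(1.94932 − 1.88987) / (0.02390 − (-0.38151)) = 1.94932 − (0.00142)/(0.40542) = 1.94581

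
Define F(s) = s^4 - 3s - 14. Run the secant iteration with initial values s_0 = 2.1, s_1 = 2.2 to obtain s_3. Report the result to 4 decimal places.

2.1245

F(2.1) = -0.851900, F(2.2) = 2.825600
s_2 = 2.200000 − 2.825600·(2.200000 − 2.100000) / (2.825600 − (-0.851900)) = 2.200000 − (0.282560)/(3.677500) = 2.123165
F(2.123165) = -0.048960
s_3 = 2.123165 − (-0.048960)·(2.123165 − 2.200000) / (-0.048960 − 2.825600) = 2.123165 − (0.003762)/(-2.874560) = 2.124474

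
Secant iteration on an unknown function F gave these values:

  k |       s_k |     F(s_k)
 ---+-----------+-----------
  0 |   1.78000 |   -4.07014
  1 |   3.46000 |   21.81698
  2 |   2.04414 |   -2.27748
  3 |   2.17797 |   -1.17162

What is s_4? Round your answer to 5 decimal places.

s_4 = 2.17797 − (-1.17162)·(2.17797 − 2.04414) / (-1.17162 − (-2.27748))
   = 2.17797 − (-0.1567979)/(1.1058600) = 2.3197582

2.31976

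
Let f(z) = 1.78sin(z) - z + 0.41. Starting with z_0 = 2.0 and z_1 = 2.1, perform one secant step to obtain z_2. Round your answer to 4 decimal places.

f(2.0) = 0.028549, f(2.1) = -0.153487
z_2 = 2.100000 − (-0.153487)·(2.100000 − 2.000000) / (-0.153487 − 0.028549) = 2.100000 − (-0.015349)/(-0.182037) = 2.015683

2.0157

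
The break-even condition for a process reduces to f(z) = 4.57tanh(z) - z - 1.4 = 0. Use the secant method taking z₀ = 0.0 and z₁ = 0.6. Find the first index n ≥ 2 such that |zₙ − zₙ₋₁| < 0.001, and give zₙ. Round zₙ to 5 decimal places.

n = 5, zₙ = 0.42212

f(0.0) = -1.4000000, f(0.6) = 0.4543165
z₂ = 0.6000000 − 0.4543165·(0.6000000)/(1.8543165) = 0.4529971;  |Δ| = 0.1470029
f(0.4529971) = 0.0863258
z₃ = 0.4529971 − 0.0863258·(-0.1470029)/(-0.3679907) = 0.4185121;  |Δ| = 0.0344850
f(0.4185121) = -0.0102717
z₄ = 0.4185121 − (-0.0102717)·(-0.0344850)/(-0.0965976) = 0.4221791;  |Δ| = 0.0036670
f(0.4221791) = 0.0001752
z₅ = 0.4221791 − 0.0001752·(0.0036670)/(0.0104469) = 0.4221176;  |Δ| = 0.0000615
|z₅ − z₄| = 0.0000615 < 0.001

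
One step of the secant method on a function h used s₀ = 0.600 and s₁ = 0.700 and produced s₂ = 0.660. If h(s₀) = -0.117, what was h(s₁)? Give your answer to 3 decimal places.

The secant line through (0.600, -0.117) and (0.700, h(s₁)) crosses zero at s₂ = 0.660.
So (0.600, -0.117), (0.700, h(s₁)), (0.660, 0) are collinear:
h(s₁) = -0.117 · (0.700 − 0.660) / (0.600 − 0.660) = -0.117 · (0.04000)/(-0.06000) = 0.07800

0.078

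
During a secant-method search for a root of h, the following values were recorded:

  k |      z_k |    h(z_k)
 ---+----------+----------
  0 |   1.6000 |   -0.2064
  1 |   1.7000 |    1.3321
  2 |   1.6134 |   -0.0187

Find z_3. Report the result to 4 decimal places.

z_3 = 1.6134 − (-0.0187)·(1.6134 − 1.7000) / (-0.0187 − 1.3321)
   = 1.6134 − (0.001619)/(-1.350800) = 1.614599

1.6146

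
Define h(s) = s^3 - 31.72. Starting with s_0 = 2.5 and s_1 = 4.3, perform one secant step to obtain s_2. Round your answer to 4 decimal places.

2.9535

h(2.5) = -16.095000, h(4.3) = 47.787000
s_2 = 4.300000 − 47.787000·(4.300000 − 2.500000) / (47.787000 − (-16.095000)) = 4.300000 − (86.016600)/(63.882000) = 2.953508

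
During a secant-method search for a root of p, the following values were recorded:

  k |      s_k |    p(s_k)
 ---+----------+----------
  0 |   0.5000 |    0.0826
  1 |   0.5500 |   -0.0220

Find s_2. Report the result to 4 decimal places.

s_2 = 0.5500 − (-0.0220)·(0.5500 − 0.5000) / (-0.0220 − 0.0826)
   = 0.5500 − (-0.001100)/(-0.104600) = 0.539484

0.5395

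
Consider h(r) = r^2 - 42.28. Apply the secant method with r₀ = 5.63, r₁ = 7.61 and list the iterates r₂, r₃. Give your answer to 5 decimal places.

h(5.63) = -10.5831000, h(7.61) = 15.6321000
r₂ = 7.6100000 − 15.6321000·(7.6100000 − 5.6300000) / (15.6321000 − (-10.5831000)) = 7.6100000 − (30.9515580)/(26.2152000) = 6.4293278
h(6.4293278) = -0.9437441
r₃ = 6.4293278 − (-0.9437441)·(6.4293278 − 7.6100000) / (-0.9437441 − 15.6321000) = 6.4293278 − (1.1142524)/(-16.5758441) = 6.4965493

6.42933, 6.49655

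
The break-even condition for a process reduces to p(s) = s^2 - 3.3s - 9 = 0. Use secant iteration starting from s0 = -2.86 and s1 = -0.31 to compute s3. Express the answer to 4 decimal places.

p(-2.86) = 8.617600, p(-0.31) = -7.880900
s2 = -0.310000 − (-7.880900)·(-0.310000 − (-2.860000)) / (-7.880900 − 8.617600) = -0.310000 − (-20.096295)/(-16.498500) = -1.528068
p(-1.528068) = -1.622384
s3 = -1.528068 − (-1.622384)·(-1.528068 − (-0.310000)) / (-1.622384 − (-7.880900)) = -1.528068 − (1.976174)/(6.258516) = -1.843826

-1.8438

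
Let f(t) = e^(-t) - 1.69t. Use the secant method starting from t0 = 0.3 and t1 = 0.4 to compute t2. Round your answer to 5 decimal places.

f(0.3) = 0.2338182, f(0.4) = -0.0056800
t2 = 0.4000000 − (-0.0056800)·(0.4000000 − 0.3000000) / (-0.0056800 − 0.2338182) = 0.4000000 − (-0.0005680)/(-0.2394982) = 0.3976284

0.39763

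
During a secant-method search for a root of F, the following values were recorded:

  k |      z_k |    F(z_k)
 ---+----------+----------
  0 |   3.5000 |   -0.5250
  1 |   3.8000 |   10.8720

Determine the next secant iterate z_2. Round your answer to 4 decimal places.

3.5138

z_2 = 3.8000 − 10.8720·(3.8000 − 3.5000) / (10.8720 − (-0.5250))
   = 3.8000 − (3.261600)/(11.397000) = 3.513819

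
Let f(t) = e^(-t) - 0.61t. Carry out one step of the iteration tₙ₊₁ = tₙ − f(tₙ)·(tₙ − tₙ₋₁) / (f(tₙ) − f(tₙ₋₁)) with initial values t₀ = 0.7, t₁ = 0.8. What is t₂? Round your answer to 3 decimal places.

0.764

f(0.7) = 0.06959, f(0.8) = -0.03867
t₂ = 0.80000 − (-0.03867)·(0.80000 − 0.70000) / (-0.03867 − 0.06959) = 0.80000 − (-0.00387)/(-0.10826) = 0.76428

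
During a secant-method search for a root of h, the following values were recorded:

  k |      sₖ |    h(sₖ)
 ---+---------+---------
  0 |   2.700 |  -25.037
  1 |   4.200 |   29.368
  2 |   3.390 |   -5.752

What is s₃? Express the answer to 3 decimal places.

3.523

s₃ = 3.390 − (-5.752)·(3.390 − 4.200) / (-5.752 − 29.368)
   = 3.390 − (4.65912)/(-35.12000) = 3.52266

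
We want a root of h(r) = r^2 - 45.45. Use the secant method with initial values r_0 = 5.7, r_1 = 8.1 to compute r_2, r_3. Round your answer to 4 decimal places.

6.6391, 6.7322

h(5.7) = -12.960000, h(8.1) = 20.160000
r_2 = 8.100000 − 20.160000·(8.100000 − 5.700000) / (20.160000 − (-12.960000)) = 8.100000 − (48.384000)/(33.120000) = 6.639130
h(6.639130) = -1.371947
r_3 = 6.639130 − (-1.371947)·(6.639130 − 8.100000) / (-1.371947 − 20.160000) = 6.639130 − (2.004236)/(-21.531947) = 6.732212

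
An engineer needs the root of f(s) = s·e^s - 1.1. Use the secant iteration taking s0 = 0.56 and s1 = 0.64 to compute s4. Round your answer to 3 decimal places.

f(0.56) = -0.11962, f(0.64) = 0.11375
s2 = 0.64000 − 0.11375·(0.64000 − 0.56000) / (0.11375 − (-0.11962)) = 0.64000 − (0.00910)/(0.23337) = 0.60101
f(0.60101) = -0.00379
s3 = 0.60101 − (-0.00379)·(0.60101 − 0.64000) / (-0.00379 − 0.11375) = 0.60101 − (0.00015)/(-0.11754) = 0.60226
f(0.60226) = -0.00011
s4 = 0.60226 − (-0.00011)·(0.60226 − 0.60101) / (-0.00011 − (-0.00379)) = 0.60226 − (0.00000)/(0.00368) = 0.60230

0.602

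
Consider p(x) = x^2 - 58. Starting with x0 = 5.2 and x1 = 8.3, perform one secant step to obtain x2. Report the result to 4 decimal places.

7.4933

p(5.2) = -30.960000, p(8.3) = 10.890000
x2 = 8.300000 − 10.890000·(8.300000 − 5.200000) / (10.890000 − (-30.960000)) = 8.300000 − (33.759000)/(41.850000) = 7.493333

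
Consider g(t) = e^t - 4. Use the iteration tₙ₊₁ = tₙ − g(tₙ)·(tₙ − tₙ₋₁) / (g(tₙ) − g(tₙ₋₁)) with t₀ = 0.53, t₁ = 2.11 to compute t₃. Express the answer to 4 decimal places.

1.2867

g(0.53) = -2.301068, g(2.11) = 4.248241
t₂ = 2.110000 − 4.248241·(2.110000 − 0.530000) / (4.248241 − (-2.301068)) = 2.110000 − (6.712221)/(6.549309) = 1.085125
g(1.085125) = -1.040189
t₃ = 1.085125 − (-1.040189)·(1.085125 − 2.110000) / (-1.040189 − 4.248241) = 1.085125 − (1.066064)/(-5.288431) = 1.286709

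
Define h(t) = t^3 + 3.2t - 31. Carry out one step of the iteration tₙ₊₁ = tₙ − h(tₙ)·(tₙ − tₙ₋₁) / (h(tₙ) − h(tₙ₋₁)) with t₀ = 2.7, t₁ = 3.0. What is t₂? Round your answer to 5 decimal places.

h(2.7) = -2.6770000, h(3.0) = 5.6000000
t₂ = 3.0000000 − 5.6000000·(3.0000000 − 2.7000000) / (5.6000000 − (-2.6770000)) = 3.0000000 − (1.6800000)/(8.2770000) = 2.7970279

2.79703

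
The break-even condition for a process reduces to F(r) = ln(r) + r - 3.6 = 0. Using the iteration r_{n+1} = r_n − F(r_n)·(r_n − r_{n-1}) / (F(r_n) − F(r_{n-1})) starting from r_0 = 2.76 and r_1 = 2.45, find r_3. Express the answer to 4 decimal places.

2.6322

F(2.76) = 0.175231, F(2.45) = -0.253912
r_2 = 2.450000 − (-0.253912)·(2.450000 − 2.760000) / (-0.253912 − 0.175231) = 2.450000 − (0.078713)/(-0.429143) = 2.633419
F(2.633419) = 0.001701
r_3 = 2.633419 − 0.001701·(2.633419 − 2.450000) / (0.001701 − (-0.253912)) = 2.633419 − (0.000312)/(0.255613) = 2.632198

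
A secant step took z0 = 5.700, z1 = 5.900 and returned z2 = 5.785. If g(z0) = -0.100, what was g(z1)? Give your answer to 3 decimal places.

The secant line through (5.700, -0.100) and (5.900, g(z1)) crosses zero at z2 = 5.785.
So (5.700, -0.100), (5.900, g(z1)), (5.785, 0) are collinear:
g(z1) = -0.100 · (5.900 − 5.785) / (5.700 − 5.785) = -0.100 · (0.11500)/(-0.08500) = 0.13529

0.135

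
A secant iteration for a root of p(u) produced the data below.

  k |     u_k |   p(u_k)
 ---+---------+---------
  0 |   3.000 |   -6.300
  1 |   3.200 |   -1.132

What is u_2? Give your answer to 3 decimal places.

u_2 = 3.200 − (-1.132)·(3.200 − 3.000) / (-1.132 − (-6.300))
   = 3.200 − (-0.22640)/(5.16800) = 3.24381

3.244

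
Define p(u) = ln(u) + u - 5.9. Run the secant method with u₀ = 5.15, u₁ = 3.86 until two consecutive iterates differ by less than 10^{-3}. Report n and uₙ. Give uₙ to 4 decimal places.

n = 4, uₙ = 4.4150

p(5.15) = 0.888997, p(3.86) = -0.689333
u₂ = 3.860000 − (-0.689333)·(-1.290000)/(-1.578330) = 4.423405;  |Δ| = 0.563405
p(4.423405) = 0.010315
u₃ = 4.423405 − 0.010315·(0.563405)/(0.699648) = 4.415099;  |Δ| = 0.008307
p(4.415099) = 0.000129
u₄ = 4.415099 − 0.000129·(-0.008307)/(-0.010186) = 4.414994;  |Δ| = 0.000105
|u₄ − u₃| = 0.000105 < 10^{-3}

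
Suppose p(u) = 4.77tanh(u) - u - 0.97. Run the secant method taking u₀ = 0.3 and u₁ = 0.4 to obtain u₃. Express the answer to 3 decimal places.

p(0.3) = 0.11956, p(0.4) = 0.44236
u₂ = 0.40000 − 0.44236·(0.40000 − 0.30000) / (0.44236 − 0.11956) = 0.40000 − (0.04424)/(0.32280) = 0.26296
p(0.26296) = -0.00677
u₃ = 0.26296 − (-0.00677)·(0.26296 − 0.40000) / (-0.00677 − 0.44236) = 0.26296 − (0.00093)/(-0.44913) = 0.26503

0.265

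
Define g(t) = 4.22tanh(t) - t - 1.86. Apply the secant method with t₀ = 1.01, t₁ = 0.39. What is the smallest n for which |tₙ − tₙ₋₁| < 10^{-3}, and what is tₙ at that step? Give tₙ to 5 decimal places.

g(1.01) = 0.3615157, g(0.39) = -0.6828598
t₂ = 0.3900000 − (-0.6828598)·(-0.6200000)/(-1.0443756) = 0.7953840;  |Δ| = 0.4053840
g(0.7953840) = 0.1359276
t₃ = 0.7953840 − 0.1359276·(0.4053840)/(0.8187874) = 0.7280858;  |Δ| = 0.0672981
g(0.7280858) = 0.0363021
t₄ = 0.7280858 − 0.0363021·(-0.0672981)/(-0.0996254) = 0.7035633;  |Δ| = 0.0245225
g(0.7035633) = -0.0036071
t₅ = 0.7035633 − (-0.0036071)·(-0.0245225)/(-0.0399093) = 0.7057797;  |Δ| = 0.0022164
g(0.7057797) = 0.0000799
t₆ = 0.7057797 − 0.0000799·(0.0022164)/(0.0036870) = 0.7057317;  |Δ| = 0.0000480
|t₆ − t₅| = 0.0000480 < 10^{-3}

n = 6, tₙ = 0.70573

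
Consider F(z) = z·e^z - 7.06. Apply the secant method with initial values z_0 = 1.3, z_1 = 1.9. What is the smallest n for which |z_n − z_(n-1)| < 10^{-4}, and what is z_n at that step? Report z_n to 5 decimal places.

F(1.3) = -2.2899143, F(1.9) = 5.6431994
z_2 = 1.9000000 − 5.6431994·(0.6000000)/(7.9331138) = 1.4731916;  |Δ| = 0.4268084
F(1.4731916) = -0.6322613
z_3 = 1.4731916 − (-0.6322613)·(-0.4268084)/(-6.2754608) = 1.5161931;  |Δ| = 0.0430015
F(1.5161931) = -0.1539641
z_4 = 1.5161931 − (-0.1539641)·(0.0430015)/(0.4782973) = 1.5300353;  |Δ| = 0.0138422
F(1.5300353) = 0.0062235
z_5 = 1.5300353 − 0.0062235·(0.0138422)/(0.1601875) = 1.5294976;  |Δ| = 0.0005378
F(1.5294976) = -0.0000580
z_6 = 1.5294976 − (-0.0000580)·(-0.0005378)/(-0.0062814) = 1.5295025;  |Δ| = 0.0000050
|z_6 − z_5| = 0.0000050 < 10^{-4}

n = 6, z_n = 1.52950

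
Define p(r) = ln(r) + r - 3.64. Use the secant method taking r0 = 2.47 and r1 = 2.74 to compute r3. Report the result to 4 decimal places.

2.6612

p(2.47) = -0.265782, p(2.74) = 0.107958
r2 = 2.740000 − 0.107958·(2.740000 − 2.470000) / (0.107958 − (-0.265782)) = 2.740000 − (0.029149)/(0.373740) = 2.662008
p(2.662008) = 0.001089
r3 = 2.662008 − 0.001089·(2.662008 − 2.740000) / (0.001089 − 0.107958) = 2.662008 − (-0.000085)/(-0.106869) = 2.661213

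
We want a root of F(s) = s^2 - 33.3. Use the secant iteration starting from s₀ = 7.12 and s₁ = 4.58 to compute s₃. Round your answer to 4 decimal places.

F(7.12) = 17.394400, F(4.58) = -12.323600
s₂ = 4.580000 − (-12.323600)·(4.580000 − 7.120000) / (-12.323600 − 17.394400) = 4.580000 − (31.301944)/(-29.718000) = 5.633299
F(5.633299) = -1.565941
s₃ = 5.633299 − (-1.565941)·(5.633299 − 4.580000) / (-1.565941 − (-12.323600)) = 5.633299 − (-1.649404)/(10.757659) = 5.786623

5.7866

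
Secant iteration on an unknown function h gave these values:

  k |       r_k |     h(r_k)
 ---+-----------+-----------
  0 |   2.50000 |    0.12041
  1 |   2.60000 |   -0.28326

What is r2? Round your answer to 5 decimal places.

2.52983

r2 = 2.60000 − (-0.28326)·(2.60000 − 2.50000) / (-0.28326 − 0.12041)
   = 2.60000 − (-0.0283260)/(-0.4036700) = 2.5298288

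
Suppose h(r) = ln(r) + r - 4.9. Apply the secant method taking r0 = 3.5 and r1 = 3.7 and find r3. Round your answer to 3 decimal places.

h(3.5) = -0.14724, h(3.7) = 0.10833
r2 = 3.70000 − 0.10833·(3.70000 − 3.50000) / (0.10833 − (-0.14724)) = 3.70000 − (0.02167)/(0.25557) = 3.61522
h(3.61522) = 0.00038
r3 = 3.61522 − 0.00038·(3.61522 − 3.70000) / (0.00038 − 0.10833) = 3.61522 − (-0.00003)/(-0.10796) = 3.61493

3.615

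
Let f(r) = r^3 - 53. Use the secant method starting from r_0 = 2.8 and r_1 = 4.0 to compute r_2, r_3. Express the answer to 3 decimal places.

f(2.8) = -31.04800, f(4.0) = 11.00000
r_2 = 4.00000 − 11.00000·(4.00000 − 2.80000) / (11.00000 − (-31.04800)) = 4.00000 − (13.20000)/(42.04800) = 3.68607
f(3.68607) = -2.91683
r_3 = 3.68607 − (-2.91683)·(3.68607 − 4.00000) / (-2.91683 − 11.00000) = 3.68607 − (0.91567)/(-13.91683) = 3.75187

3.686, 3.752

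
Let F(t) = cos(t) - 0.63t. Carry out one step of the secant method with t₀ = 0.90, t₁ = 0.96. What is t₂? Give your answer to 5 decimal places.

F(0.90) = 0.0546100, F(0.96) = -0.0312800
t₂ = 0.9600000 − (-0.0312800)·(0.9600000 − 0.9000000) / (-0.0312800 − 0.0546100) = 0.9600000 − (-0.0018768)/(-0.0858900) = 0.9381488

0.93815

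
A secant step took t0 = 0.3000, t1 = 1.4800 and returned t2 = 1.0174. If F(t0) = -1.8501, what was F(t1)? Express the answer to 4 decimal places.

The secant line through (0.3000, -1.8501) and (1.4800, F(t1)) crosses zero at t2 = 1.0174.
So (0.3000, -1.8501), (1.4800, F(t1)), (1.0174, 0) are collinear:
F(t1) = -1.8501 · (1.4800 − 1.0174) / (0.3000 − 1.0174) = -1.8501 · (0.462600)/(-0.717400) = 1.192997

1.1930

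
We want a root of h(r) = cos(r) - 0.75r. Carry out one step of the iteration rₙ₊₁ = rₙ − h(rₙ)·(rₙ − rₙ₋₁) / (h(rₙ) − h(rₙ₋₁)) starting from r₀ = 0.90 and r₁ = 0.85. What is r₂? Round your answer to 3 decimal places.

0.865

h(0.90) = -0.05339, h(0.85) = 0.02248
r₂ = 0.85000 − 0.02248·(0.85000 − 0.90000) / (0.02248 − (-0.05339)) = 0.85000 − (-0.00112)/(0.07587) = 0.86482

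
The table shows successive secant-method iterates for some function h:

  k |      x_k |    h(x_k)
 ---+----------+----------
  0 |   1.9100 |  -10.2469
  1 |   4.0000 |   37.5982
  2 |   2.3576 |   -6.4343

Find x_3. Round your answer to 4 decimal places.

2.5976

x_3 = 2.3576 − (-6.4343)·(2.3576 − 4.0000) / (-6.4343 − 37.5982)
   = 2.3576 − (10.567694)/(-44.032500) = 2.597598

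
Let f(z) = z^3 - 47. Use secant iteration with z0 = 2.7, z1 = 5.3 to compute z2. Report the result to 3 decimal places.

f(2.7) = -27.31700, f(5.3) = 101.87700
z2 = 5.30000 − 101.87700·(5.30000 − 2.70000) / (101.87700 − (-27.31700)) = 5.30000 − (264.88020)/(129.19400) = 3.24975

3.250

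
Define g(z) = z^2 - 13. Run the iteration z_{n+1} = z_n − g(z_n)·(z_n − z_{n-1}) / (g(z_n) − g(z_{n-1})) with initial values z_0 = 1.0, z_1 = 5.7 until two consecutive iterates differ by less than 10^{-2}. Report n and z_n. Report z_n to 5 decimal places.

g(1.0) = -12.0000000, g(5.7) = 19.4900000
z_2 = 5.7000000 − 19.4900000·(4.7000000)/(31.4900000) = 2.7910448;  |Δ| = 2.9089552
g(2.7910448) = -5.2100691
z_3 = 2.7910448 − (-5.2100691)·(-2.9089552)/(-24.7000691) = 3.4046405;  |Δ| = 0.6135958
g(3.4046405) = -1.4084228
z_4 = 3.4046405 − (-1.4084228)·(0.6135958)/(3.8016462) = 3.6319637;  |Δ| = 0.2273232
g(3.6319637) = 0.1911604
z_5 = 3.6319637 − 0.1911604·(0.2273232)/(1.5995832) = 3.6047971;  |Δ| = 0.0271666
g(3.6047971) = -0.0054376
z_6 = 3.6047971 − (-0.0054376)·(-0.0271666)/(-0.1965979) = 3.6055485;  |Δ| = 0.0007514
|z_6 − z_5| = 0.0007514 < 10^{-2}

n = 6, z_n = 3.60555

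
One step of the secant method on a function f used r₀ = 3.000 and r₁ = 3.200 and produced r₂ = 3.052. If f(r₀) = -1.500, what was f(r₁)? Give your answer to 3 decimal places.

The secant line through (3.000, -1.500) and (3.200, f(r₁)) crosses zero at r₂ = 3.052.
So (3.000, -1.500), (3.200, f(r₁)), (3.052, 0) are collinear:
f(r₁) = -1.500 · (3.200 − 3.052) / (3.000 − 3.052) = -1.500 · (0.14800)/(-0.05200) = 4.26923

4.269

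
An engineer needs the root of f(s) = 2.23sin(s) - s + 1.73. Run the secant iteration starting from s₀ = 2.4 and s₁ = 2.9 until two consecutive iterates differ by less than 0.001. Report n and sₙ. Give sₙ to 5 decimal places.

f(2.4) = 0.8362829, f(2.9) = -0.6364740
s₂ = 2.9000000 − (-0.6364740)·(0.5000000)/(-1.4727569) = 2.6839175;  |Δ| = 0.2160825
f(2.6839175) = 0.0314386
s₃ = 2.6839175 − 0.0314386·(-0.2160825)/(0.6679126) = 2.6940885;  |Δ| = 0.0101710
f(2.6940885) = 0.0008700
s₄ = 2.6940885 − 0.0008700·(0.0101710)/(-0.0305686) = 2.6943780;  |Δ| = 0.0002895
|s₄ − s₃| = 0.0002895 < 0.001

n = 4, sₙ = 2.69438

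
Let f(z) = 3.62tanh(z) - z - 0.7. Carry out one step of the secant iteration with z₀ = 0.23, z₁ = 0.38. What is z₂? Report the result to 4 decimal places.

f(0.23) = -0.111777, f(0.38) = 0.233001
z₂ = 0.380000 − 0.233001·(0.380000 − 0.230000) / (0.233001 − (-0.111777)) = 0.380000 − (0.034950)/(0.344778) = 0.278630

0.2786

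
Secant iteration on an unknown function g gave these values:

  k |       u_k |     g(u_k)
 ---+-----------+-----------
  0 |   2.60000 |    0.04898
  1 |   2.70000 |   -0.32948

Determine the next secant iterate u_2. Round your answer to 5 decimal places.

2.61294

u_2 = 2.70000 − (-0.32948)·(2.70000 − 2.60000) / (-0.32948 − 0.04898)
   = 2.70000 − (-0.0329480)/(-0.3784600) = 2.6129419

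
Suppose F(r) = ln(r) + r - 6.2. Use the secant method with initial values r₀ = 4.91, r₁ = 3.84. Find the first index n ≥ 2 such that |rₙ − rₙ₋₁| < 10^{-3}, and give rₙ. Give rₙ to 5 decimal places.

F(4.91) = 0.3012739, F(3.84) = -1.0145276
r₂ = 3.8400000 − (-1.0145276)·(-1.0700000)/(-1.3158016) = 4.6650063;  |Δ| = 0.8250063
F(4.6650063) = 0.0050955
r₃ = 4.6650063 − 0.0050955·(0.8250063)/(1.0196231) = 4.6608834;  |Δ| = 0.0041229
F(4.6608834) = 0.0000884
r₄ = 4.6608834 − 0.0000884·(-0.0041229)/(-0.0050071) = 4.6608106;  |Δ| = 0.0000728
|r₄ − r₃| = 0.0000728 < 10^{-3}

n = 4, rₙ = 4.66081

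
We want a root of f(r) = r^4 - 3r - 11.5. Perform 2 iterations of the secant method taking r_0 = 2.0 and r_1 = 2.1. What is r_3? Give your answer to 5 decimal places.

2.04957

f(2.0) = -1.5000000, f(2.1) = 1.6481000
r_2 = 2.1000000 − 1.6481000·(2.1000000 − 2.0000000) / (1.6481000 − (-1.5000000)) = 2.1000000 − (0.1648100)/(3.1481000) = 2.0476478
f(2.0476478) = -0.0628561
r_3 = 2.0476478 − (-0.0628561)·(2.0476478 − 2.1000000) / (-0.0628561 − 1.6481000) = 2.0476478 − (0.0032907)/(-1.7109561) = 2.0495711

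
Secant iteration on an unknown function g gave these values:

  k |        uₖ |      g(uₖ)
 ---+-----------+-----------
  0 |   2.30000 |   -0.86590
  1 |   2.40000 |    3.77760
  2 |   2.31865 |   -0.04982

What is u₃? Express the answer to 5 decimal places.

u₃ = 2.31865 − (-0.04982)·(2.31865 − 2.40000) / (-0.04982 − 3.77760)
   = 2.31865 − (0.0040529)/(-3.8274200) = 2.3197089

2.31971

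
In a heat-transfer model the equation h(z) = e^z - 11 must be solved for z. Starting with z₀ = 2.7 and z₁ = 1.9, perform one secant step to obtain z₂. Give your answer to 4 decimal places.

h(2.7) = 3.879732, h(1.9) = -4.314106
z₂ = 1.900000 − (-4.314106)·(1.900000 − 2.700000) / (-4.314106 − 3.879732) = 1.900000 − (3.451284)/(-8.193837) = 2.321205

2.3212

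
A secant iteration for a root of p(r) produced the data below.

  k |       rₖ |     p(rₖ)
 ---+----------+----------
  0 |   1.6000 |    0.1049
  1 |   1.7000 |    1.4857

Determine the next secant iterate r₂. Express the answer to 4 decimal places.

1.5924

r₂ = 1.7000 − 1.4857·(1.7000 − 1.6000) / (1.4857 − 0.1049)
   = 1.7000 − (0.148570)/(1.380800) = 1.592403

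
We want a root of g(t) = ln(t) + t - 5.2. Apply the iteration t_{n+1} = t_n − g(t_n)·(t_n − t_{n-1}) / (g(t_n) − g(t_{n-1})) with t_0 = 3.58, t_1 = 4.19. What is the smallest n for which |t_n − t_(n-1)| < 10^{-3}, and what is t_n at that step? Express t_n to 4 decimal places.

n = 4, t_n = 3.8515

g(3.58) = -0.344637, g(4.19) = 0.422701
t_2 = 4.190000 − 0.422701·(0.610000)/(0.767338) = 3.853971;  |Δ| = 0.336029
g(3.853971) = 0.003076
t_3 = 3.853971 − 0.003076·(-0.336029)/(-0.419625) = 3.851509;  |Δ| = 0.002463
g(3.851509) = -0.000027
t_4 = 3.851509 − (-0.000027)·(-0.002463)/(-0.003102) = 3.851530;  |Δ| = 0.000021
|t_4 − t_3| = 0.000021 < 10^{-3}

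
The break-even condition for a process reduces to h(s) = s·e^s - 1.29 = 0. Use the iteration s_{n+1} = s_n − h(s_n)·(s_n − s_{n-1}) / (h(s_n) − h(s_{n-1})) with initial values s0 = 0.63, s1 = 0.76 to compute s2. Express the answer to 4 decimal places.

h(0.63) = -0.107105, h(0.76) = 0.335090
s2 = 0.760000 − 0.335090·(0.760000 − 0.630000) / (0.335090 − (-0.107105)) = 0.760000 − (0.043562)/(0.442195) = 0.661488

0.6615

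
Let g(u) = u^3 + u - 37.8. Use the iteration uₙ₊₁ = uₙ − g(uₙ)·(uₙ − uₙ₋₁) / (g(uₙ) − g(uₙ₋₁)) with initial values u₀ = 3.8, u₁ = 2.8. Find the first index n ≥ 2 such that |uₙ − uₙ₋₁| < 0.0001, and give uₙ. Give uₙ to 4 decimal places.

g(3.8) = 20.872000, g(2.8) = -13.048000
u₂ = 2.800000 − (-13.048000)·(-1.000000)/(-33.920000) = 3.184670;  |Δ| = 0.384670
g(3.184670) = -2.316021
u₃ = 3.184670 − (-2.316021)·(0.384670)/(10.731979) = 3.267684;  |Δ| = 0.083014
g(3.267684) = 0.359216
u₄ = 3.267684 − 0.359216·(0.083014)/(2.675237) = 3.256537;  |Δ| = 0.011147
g(3.256537) = -0.007778
u₅ = 3.256537 − (-0.007778)·(-0.011147)/(-0.366993) = 3.256773;  |Δ| = 0.000236
g(3.256773) = -0.000025
u₆ = 3.256773 − (-0.000025)·(0.000236)/(0.007752) = 3.256774;  |Δ| = 0.000001
|u₆ − u₅| = 0.000001 < 0.0001

n = 6, uₙ = 3.2568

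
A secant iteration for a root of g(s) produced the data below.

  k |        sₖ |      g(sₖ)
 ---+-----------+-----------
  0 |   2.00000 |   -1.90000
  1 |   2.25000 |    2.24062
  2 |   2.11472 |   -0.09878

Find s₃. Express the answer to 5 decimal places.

s₃ = 2.11472 − (-0.09878)·(2.11472 − 2.25000) / (-0.09878 − 2.24062)
   = 2.11472 − (0.0133630)/(-2.3394000) = 2.1204321

2.12043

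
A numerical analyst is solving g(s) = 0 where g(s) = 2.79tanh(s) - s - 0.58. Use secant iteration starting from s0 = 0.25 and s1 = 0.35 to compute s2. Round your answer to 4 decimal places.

0.3445

g(0.25) = -0.146677, g(0.35) = 0.008488
s2 = 0.350000 − 0.008488·(0.350000 − 0.250000) / (0.008488 − (-0.146677)) = 0.350000 − (0.000849)/(0.155165) = 0.344530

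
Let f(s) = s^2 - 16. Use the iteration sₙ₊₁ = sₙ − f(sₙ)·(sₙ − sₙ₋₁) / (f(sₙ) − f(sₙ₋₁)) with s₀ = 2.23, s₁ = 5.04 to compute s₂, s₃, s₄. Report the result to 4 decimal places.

3.7468, 3.9700, 4.0010

f(2.23) = -11.027100, f(5.04) = 9.401600
s₂ = 5.040000 − 9.401600·(5.040000 − 2.230000) / (9.401600 − (-11.027100)) = 5.040000 − (26.418496)/(20.428700) = 3.746795
f(3.746795) = -1.961527
s₃ = 3.746795 − (-1.961527)·(3.746795 − 5.040000) / (-1.961527 − 9.401600) = 3.746795 − (2.536656)/(-11.363127) = 3.970031
f(3.970031) = -0.238855
s₄ = 3.970031 − (-0.238855)·(3.970031 − 3.746795) / (-0.238855 − (-1.961527)) = 3.970031 − (-0.053321)/(1.722671) = 4.000983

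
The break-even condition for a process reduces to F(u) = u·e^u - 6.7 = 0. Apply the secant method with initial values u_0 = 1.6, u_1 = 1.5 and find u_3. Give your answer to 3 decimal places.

F(1.6) = 1.22485, F(1.5) = 0.02253
u_2 = 1.50000 − 0.02253·(1.50000 − 1.60000) / (0.02253 − 1.22485) = 1.50000 − (-0.00225)/(-1.20232) = 1.49813
F(1.49813) = 0.00156
u_3 = 1.49813 − 0.00156·(1.49813 − 1.50000) / (0.00156 − 0.02253) = 1.49813 − (0.00000)/(-0.02097) = 1.49799

1.498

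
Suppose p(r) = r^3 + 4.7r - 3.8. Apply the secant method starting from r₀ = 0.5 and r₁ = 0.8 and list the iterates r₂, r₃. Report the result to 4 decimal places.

p(0.5) = -1.325000, p(0.8) = 0.472000
r₂ = 0.800000 − 0.472000·(0.800000 − 0.500000) / (0.472000 − (-1.325000)) = 0.800000 − (0.141600)/(1.797000) = 0.721202
p(0.721202) = -0.035230
r₃ = 0.721202 − (-0.035230)·(0.721202 − 0.800000) / (-0.035230 − 0.472000) = 0.721202 − (0.002776)/(-0.507230) = 0.726675

0.7212, 0.7267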